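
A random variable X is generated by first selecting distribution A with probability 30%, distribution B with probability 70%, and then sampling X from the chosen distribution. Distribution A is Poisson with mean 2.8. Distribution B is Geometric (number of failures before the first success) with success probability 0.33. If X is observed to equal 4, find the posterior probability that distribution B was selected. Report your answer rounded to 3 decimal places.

0.499

Likelihoods P(X=4 | ·): A: 0.155739; B: 0.0664987.
Posterior ∝ prior × likelihood. Numerator for B: 0.7·0.0664987 = 0.0465491.
Normalizing constant: 0.3·0.155739 + 0.7·0.0664987 = 0.0932707.
P(B | observation) = 0.0465491 / 0.0932707 = 0.499075.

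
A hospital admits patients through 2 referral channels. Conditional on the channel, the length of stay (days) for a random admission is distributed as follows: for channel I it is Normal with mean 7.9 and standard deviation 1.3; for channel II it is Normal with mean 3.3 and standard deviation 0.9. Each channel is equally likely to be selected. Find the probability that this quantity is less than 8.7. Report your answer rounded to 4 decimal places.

0.8654

Conditional on each channel, P(X < 8.7): I: 0.73085; II: 1.
By total probability, P(X < 8.7) = 0.5·0.73085 + 0.5·1 = 0.865425.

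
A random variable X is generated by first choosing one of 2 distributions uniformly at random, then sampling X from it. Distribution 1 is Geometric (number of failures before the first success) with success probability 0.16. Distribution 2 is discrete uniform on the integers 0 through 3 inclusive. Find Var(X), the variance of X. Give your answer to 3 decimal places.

Per component, 1: μ=5.25, E[X²]=60.375; 2: μ=1.5, E[X²]=3.5.
E[X] = 0.5·5.25 + 0.5·1.5 = 3.375.
E[X²] = 0.5·60.375 + 0.5·3.5 = 31.9375.
Var(X) = E[X²] − (E[X])² = 31.9375 − 11.3906 = 20.5469.

20.547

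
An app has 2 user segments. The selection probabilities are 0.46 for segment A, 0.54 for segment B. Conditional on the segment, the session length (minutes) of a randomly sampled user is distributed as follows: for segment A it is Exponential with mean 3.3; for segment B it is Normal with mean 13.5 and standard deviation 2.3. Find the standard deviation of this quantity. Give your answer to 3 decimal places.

5.806

Per component, A: μ=3.3, E[X²]=21.78; B: μ=13.5, E[X²]=187.54.
E[X] = 0.46·3.3 + 0.54·13.5 = 8.808.
E[X²] = 0.46·21.78 + 0.54·187.54 = 111.29.
Var(X) = E[X²] − (E[X])² = 111.29 − 77.5809 = 33.7095.
SD(X) = √33.7095 = 5.80599.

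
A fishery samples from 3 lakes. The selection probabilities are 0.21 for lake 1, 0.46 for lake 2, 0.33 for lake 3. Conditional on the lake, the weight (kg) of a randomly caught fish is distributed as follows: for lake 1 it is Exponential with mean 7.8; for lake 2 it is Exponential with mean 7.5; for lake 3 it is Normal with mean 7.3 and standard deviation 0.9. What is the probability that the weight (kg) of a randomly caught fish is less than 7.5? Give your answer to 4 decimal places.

0.6145

Conditional on each lake, P(X < 7.5): 1: 0.617696; 2: 0.632121; 3: 0.58793.
By total probability, P(X < 7.5) = 0.21·0.617696 + 0.46·0.632121 + 0.33·0.58793 = 0.614508.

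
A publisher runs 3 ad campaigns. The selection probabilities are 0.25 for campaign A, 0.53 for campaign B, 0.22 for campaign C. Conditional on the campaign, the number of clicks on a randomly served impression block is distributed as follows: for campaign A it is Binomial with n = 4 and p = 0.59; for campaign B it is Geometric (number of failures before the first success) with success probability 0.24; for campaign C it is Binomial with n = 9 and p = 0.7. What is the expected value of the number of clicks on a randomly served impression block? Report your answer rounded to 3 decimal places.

Component means — A: 2.36; B: 3.16667; C: 6.3.
E[X] = 0.25·2.36 + 0.53·3.16667 + 0.22·6.3 = 3.65433.

3.654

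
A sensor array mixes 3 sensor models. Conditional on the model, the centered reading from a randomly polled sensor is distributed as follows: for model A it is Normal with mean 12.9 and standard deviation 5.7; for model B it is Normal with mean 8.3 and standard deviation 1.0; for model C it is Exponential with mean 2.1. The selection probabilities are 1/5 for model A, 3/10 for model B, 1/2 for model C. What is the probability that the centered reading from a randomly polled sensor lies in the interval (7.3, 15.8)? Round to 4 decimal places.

Conditional on each model, P(7.3 < X < 15.8): A: 0.531606; B: 0.841345; C: 0.0303849.
By total probability, P(7.3 < X < 15.8) = 0.2·0.531606 + 0.3·0.841345 + 0.5·0.0303849 = 0.373917.

0.3739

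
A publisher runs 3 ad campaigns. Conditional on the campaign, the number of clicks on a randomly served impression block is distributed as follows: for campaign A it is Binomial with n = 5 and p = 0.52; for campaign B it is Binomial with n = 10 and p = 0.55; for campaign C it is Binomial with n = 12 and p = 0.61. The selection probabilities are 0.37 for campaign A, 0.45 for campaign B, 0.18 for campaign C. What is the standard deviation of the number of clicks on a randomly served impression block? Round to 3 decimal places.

2.289

Per component, A: μ=2.6, E[X²]=8.008; B: μ=5.5, E[X²]=32.725; C: μ=7.32, E[X²]=56.4372.
E[X] = 0.37·2.6 + 0.45·5.5 + 0.18·7.32 = 4.7546.
E[X²] = 0.37·8.008 + 0.45·32.725 + 0.18·56.4372 = 27.8479.
Var(X) = E[X²] − (E[X])² = 27.8479 − 22.6062 = 5.24168.
SD(X) = √5.24168 = 2.28947.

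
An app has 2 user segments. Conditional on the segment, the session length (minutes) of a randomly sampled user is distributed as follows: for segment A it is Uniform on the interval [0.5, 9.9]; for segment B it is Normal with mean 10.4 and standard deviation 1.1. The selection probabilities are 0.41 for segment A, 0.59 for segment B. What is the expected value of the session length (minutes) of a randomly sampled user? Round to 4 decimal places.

8.2680

Component means — A: 5.2; B: 10.4.
E[X] = 0.41·5.2 + 0.59·10.4 = 8.268.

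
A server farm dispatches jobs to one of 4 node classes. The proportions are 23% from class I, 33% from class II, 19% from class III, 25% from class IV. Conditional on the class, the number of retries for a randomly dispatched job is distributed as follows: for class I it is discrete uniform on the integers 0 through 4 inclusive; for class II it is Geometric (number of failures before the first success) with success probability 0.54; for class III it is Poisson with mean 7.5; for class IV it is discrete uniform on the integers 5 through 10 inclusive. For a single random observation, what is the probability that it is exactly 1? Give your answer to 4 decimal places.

0.1288

Conditional on each class, P(X = 1): I: 0.2; II: 0.2484; III: 0.00414813; IV: 0.
By total probability, P(X = 1) = 0.23·0.2 + 0.33·0.2484 + 0.19·0.00414813 + 0.25·0 = 0.12876.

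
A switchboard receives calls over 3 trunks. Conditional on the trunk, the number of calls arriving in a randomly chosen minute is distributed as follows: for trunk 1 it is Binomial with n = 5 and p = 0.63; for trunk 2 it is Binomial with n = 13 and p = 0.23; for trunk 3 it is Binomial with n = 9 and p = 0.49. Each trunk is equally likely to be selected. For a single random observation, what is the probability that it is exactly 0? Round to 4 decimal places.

Conditional on each trunk, P(X = 0): 1: 0.0069344; 2: 0.0334487; 3: 0.00233417.
By total probability, P(X = 0) = 0.333333·0.0069344 + 0.333333·0.0334487 + 0.333333·0.00233417 = 0.0142391.

0.0142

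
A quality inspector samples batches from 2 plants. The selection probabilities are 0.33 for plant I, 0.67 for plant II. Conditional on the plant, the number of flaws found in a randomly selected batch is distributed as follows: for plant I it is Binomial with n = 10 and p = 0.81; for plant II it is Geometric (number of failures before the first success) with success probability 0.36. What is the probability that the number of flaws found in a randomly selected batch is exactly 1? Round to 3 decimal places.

0.154

Conditional on each plant, P(X = 1): I: 2.61377e-06; II: 0.2304.
By total probability, P(X = 1) = 0.33·2.61377e-06 + 0.67·0.2304 = 0.154369.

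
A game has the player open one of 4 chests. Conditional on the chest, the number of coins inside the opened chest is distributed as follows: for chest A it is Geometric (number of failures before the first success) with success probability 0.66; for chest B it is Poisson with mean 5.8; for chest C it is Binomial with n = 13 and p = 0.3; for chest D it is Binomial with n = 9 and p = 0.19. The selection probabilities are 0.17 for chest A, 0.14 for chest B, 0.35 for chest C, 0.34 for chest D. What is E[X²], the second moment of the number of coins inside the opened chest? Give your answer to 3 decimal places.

For each component E[X²] = Var + (mean)², giving A: 1.04591; B: 39.44; C: 17.94; D: 4.3092.
Overall E[X²] = 0.17·1.04591 + 0.14·39.44 + 0.35·17.94 + 0.34·4.3092 = 13.4435.

13.444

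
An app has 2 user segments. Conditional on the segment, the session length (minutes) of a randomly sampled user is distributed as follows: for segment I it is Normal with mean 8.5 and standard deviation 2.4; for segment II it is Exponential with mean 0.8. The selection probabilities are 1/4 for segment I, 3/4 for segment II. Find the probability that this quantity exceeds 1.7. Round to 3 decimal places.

0.339

Conditional on each segment, P(X > 1.7): I: 0.997697; II: 0.119433.
By total probability, P(X > 1.7) = 0.25·0.997697 + 0.75·0.119433 = 0.338999.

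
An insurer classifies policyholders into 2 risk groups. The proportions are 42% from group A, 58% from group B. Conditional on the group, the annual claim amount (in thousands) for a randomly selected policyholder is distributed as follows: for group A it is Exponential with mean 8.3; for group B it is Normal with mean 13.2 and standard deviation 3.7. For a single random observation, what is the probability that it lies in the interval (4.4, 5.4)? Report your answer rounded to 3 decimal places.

0.033

Conditional on each group, P(4.4 < X < 5.4): A: 0.0668027; B: 0.00881633.
By total probability, P(4.4 < X < 5.4) = 0.42·0.0668027 + 0.58·0.00881633 = 0.0331706.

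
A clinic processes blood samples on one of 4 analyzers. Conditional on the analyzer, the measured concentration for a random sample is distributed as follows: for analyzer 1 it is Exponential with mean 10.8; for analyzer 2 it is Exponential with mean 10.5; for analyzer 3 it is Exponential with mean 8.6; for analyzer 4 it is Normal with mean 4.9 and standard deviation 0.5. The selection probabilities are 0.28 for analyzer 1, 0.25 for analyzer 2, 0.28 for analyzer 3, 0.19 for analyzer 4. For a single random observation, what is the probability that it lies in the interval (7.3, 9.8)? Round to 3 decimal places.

0.086

Conditional on each analyzer, P(7.3 < X < 9.8): 1: 0.105116; 2: 0.105715; 3: 0.107944; 4: 7.93328e-07.
By total probability, P(7.3 < X < 9.8) = 0.28·0.105116 + 0.25·0.105715 + 0.28·0.107944 + 0.19·7.93328e-07 = 0.0860858.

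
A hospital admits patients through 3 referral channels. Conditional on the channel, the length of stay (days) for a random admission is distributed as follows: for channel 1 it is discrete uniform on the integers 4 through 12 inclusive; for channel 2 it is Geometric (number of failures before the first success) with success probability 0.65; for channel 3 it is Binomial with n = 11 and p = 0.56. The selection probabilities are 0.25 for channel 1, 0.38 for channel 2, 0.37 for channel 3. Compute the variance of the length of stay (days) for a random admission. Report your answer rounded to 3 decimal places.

13.030

Per component, 1: μ=8, E[X²]=70.6667; 2: μ=0.538462, E[X²]=1.11834; 3: μ=6.16, E[X²]=40.656.
E[X] = 0.25·8 + 0.38·0.538462 + 0.37·6.16 = 4.48382.
E[X²] = 0.25·70.6667 + 0.38·1.11834 + 0.37·40.656 = 33.1344.
Var(X) = E[X²] − (E[X])² = 33.1344 − 20.1046 = 13.0298.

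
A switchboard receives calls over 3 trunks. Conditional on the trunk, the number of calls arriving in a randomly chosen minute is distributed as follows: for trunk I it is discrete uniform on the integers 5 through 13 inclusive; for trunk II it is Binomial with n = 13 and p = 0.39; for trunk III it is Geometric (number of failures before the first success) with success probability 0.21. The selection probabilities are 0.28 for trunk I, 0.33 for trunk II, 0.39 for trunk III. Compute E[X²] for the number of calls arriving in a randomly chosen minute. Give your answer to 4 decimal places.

For each component E[X²] = Var + (mean)², giving I: 87.6667; II: 28.7976; III: 32.0658.
Overall E[X²] = 0.28·87.6667 + 0.33·28.7976 + 0.39·32.0658 = 46.5555.

46.5555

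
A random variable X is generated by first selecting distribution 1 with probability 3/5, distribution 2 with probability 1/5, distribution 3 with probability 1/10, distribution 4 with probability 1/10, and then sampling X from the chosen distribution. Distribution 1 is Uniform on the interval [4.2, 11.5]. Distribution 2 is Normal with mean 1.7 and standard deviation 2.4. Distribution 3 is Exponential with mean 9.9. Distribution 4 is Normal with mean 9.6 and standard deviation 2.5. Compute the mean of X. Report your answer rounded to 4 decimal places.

7.0000

Component means — 1: 7.85; 2: 1.7; 3: 9.9; 4: 9.6.
E[X] = 0.6·7.85 + 0.2·1.7 + 0.1·9.9 + 0.1·9.6 = 7.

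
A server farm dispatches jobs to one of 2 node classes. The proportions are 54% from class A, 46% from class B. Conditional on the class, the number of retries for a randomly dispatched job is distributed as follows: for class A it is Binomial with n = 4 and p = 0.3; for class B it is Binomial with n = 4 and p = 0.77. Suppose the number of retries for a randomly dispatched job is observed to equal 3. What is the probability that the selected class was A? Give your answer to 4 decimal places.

Likelihoods P(X=3 | ·): A: 0.0756; B: 0.42001.
Posterior ∝ prior × likelihood. Numerator for A: 0.54·0.0756 = 0.040824.
Normalizing constant: 0.54·0.0756 + 0.46·0.42001 = 0.234029.
P(A | observation) = 0.040824 / 0.234029 = 0.17444.

0.1744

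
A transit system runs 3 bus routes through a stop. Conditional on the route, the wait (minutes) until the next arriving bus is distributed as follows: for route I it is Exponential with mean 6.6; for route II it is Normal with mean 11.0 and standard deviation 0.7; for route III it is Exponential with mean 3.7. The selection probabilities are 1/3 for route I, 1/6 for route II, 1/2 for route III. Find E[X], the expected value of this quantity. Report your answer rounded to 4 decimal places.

Component means — I: 6.6; II: 11; III: 3.7.
E[X] = 0.333333·6.6 + 0.166667·11 + 0.5·3.7 = 5.88333.

5.8833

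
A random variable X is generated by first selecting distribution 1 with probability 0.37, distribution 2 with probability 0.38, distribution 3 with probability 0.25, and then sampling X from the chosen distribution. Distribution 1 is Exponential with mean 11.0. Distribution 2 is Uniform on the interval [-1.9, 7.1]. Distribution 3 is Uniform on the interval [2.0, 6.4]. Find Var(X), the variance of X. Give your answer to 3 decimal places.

62.179

Per component, 1: μ=11, E[X²]=242; 2: μ=2.6, E[X²]=13.51; 3: μ=4.2, E[X²]=19.2533.
E[X] = 0.37·11 + 0.38·2.6 + 0.25·4.2 = 6.108.
E[X²] = 0.37·242 + 0.38·13.51 + 0.25·19.2533 = 99.4871.
Var(X) = E[X²] − (E[X])² = 99.4871 − 37.3077 = 62.1795.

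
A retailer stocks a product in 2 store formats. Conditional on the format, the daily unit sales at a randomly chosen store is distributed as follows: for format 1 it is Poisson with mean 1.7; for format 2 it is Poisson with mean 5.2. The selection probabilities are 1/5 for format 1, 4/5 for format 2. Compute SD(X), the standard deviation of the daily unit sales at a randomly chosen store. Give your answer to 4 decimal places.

Per component, 1: μ=1.7, E[X²]=4.59; 2: μ=5.2, E[X²]=32.24.
E[X] = 0.2·1.7 + 0.8·5.2 = 4.5.
E[X²] = 0.2·4.59 + 0.8·32.24 = 26.71.
Var(X) = E[X²] − (E[X])² = 26.71 − 20.25 = 6.46.
SD(X) = √6.46 = 2.54165.

2.5417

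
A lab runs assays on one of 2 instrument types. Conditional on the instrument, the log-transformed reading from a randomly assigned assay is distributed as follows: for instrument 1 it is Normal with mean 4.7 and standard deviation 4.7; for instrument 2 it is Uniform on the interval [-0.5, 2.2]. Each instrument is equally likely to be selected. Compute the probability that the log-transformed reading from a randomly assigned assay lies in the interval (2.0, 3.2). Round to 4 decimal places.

Conditional on each instrument, P(2.0 < X < 3.2): 1: 0.0919812; 2: 0.0740741.
By total probability, P(2.0 < X < 3.2) = 0.5·0.0919812 + 0.5·0.0740741 = 0.0830277.

0.0830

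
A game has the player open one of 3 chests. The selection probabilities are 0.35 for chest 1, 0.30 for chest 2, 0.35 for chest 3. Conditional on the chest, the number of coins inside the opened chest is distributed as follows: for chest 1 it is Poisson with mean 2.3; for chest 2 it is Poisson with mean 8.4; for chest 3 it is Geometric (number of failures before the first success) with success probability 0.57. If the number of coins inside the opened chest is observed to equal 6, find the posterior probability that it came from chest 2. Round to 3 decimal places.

Likelihoods P(X=6 | ·): 1: 0.0206138; 2: 0.109716; 3: 0.00360318.
Posterior ∝ prior × likelihood. Numerator for 2: 0.3·0.109716 = 0.0329148.
Normalizing constant: 0.35·0.0206138 + 0.3·0.109716 + 0.35·0.00360318 = 0.0413907.
P(2 | observation) = 0.0329148 / 0.0413907 = 0.795221.

0.795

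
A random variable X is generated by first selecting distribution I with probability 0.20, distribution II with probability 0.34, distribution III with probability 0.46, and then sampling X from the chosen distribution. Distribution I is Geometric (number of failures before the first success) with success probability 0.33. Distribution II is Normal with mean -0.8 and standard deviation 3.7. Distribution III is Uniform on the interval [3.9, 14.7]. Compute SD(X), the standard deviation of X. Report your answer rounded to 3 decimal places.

Per component, I: μ=2.0303, E[X²]=10.2746; II: μ=-0.8, E[X²]=14.33; III: μ=9.3, E[X²]=96.21.
E[X] = 0.2·2.0303 + 0.34·-0.8 + 0.46·9.3 = 4.41206.
E[X²] = 0.2·10.2746 + 0.34·14.33 + 0.46·96.21 = 51.1837.
Var(X) = E[X²] − (E[X])² = 51.1837 − 19.4663 = 31.7174.
SD(X) = √31.7174 = 5.63182.

5.632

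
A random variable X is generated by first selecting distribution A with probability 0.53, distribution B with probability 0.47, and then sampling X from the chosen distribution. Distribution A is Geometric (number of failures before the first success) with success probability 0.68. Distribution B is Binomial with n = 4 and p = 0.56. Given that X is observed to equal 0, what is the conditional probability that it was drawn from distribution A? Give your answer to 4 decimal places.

0.9534

Likelihoods P(X=0 | ·): A: 0.68; B: 0.037481.
Posterior ∝ prior × likelihood. Numerator for A: 0.53·0.68 = 0.3604.
Normalizing constant: 0.53·0.68 + 0.47·0.037481 = 0.378016.
P(A | observation) = 0.3604 / 0.378016 = 0.953399.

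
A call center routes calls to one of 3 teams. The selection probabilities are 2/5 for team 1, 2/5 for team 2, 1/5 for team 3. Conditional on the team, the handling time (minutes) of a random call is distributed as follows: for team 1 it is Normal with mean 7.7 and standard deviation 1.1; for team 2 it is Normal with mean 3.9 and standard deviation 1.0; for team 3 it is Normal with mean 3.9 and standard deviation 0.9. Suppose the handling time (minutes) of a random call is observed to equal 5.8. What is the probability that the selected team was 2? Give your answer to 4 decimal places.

0.3835

Likelihoods f(5.8 | ·): 1: 0.0815952; 2: 0.0656158; 3: 0.0477406.
Posterior ∝ prior × likelihood. Numerator for 2: 0.4·0.0656158 = 0.0262463.
Normalizing constant: 0.4·0.0815952 + 0.4·0.0656158 + 0.2·0.0477406 = 0.0684325.
P(2 | observation) = 0.0262463 / 0.0684325 = 0.383536.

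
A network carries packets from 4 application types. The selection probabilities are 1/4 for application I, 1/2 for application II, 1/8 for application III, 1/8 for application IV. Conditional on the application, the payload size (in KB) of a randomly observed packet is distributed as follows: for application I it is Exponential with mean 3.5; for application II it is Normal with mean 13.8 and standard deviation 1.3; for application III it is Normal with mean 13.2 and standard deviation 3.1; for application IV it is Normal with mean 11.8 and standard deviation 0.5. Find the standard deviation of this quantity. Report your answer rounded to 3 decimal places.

4.878

Per component, I: μ=3.5, E[X²]=24.5; II: μ=13.8, E[X²]=192.13; III: μ=13.2, E[X²]=183.85; IV: μ=11.8, E[X²]=139.49.
E[X] = 0.25·3.5 + 0.5·13.8 + 0.125·13.2 + 0.125·11.8 = 10.9.
E[X²] = 0.25·24.5 + 0.5·192.13 + 0.125·183.85 + 0.125·139.49 = 142.608.
Var(X) = E[X²] − (E[X])² = 142.608 − 118.81 = 23.7975.
SD(X) = √23.7975 = 4.87827.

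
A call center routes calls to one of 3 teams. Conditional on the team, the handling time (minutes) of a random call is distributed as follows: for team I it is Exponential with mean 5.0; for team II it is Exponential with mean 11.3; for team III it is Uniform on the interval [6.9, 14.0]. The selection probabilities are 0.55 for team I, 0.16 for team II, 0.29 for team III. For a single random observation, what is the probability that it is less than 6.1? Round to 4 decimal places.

0.4544

Conditional on each team, P(X < 6.1): I: 0.70477; II: 0.417149; III: 0.
By total probability, P(X < 6.1) = 0.55·0.70477 + 0.16·0.417149 + 0.29·0 = 0.454367.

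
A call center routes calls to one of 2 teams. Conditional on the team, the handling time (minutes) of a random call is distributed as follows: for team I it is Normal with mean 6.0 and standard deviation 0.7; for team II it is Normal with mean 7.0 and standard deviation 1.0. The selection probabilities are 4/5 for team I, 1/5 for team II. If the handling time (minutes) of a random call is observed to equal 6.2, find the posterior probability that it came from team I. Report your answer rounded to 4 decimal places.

0.8831

Likelihoods f(6.2 | ·): I: 0.547124; II: 0.289692.
Posterior ∝ prior × likelihood. Numerator for I: 0.8·0.547124 = 0.437699.
Normalizing constant: 0.8·0.547124 + 0.2·0.289692 = 0.495637.
P(I | observation) = 0.437699 / 0.495637 = 0.883103.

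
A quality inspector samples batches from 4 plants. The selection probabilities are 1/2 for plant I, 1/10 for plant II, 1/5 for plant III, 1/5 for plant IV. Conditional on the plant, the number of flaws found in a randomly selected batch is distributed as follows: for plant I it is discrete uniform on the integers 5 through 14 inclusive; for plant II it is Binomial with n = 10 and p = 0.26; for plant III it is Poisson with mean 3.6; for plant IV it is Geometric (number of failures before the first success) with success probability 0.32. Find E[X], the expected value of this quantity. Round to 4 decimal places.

Component means — I: 9.5; II: 2.6; III: 3.6; IV: 2.125.
E[X] = 0.5·9.5 + 0.1·2.6 + 0.2·3.6 + 0.2·2.125 = 6.155.

6.1550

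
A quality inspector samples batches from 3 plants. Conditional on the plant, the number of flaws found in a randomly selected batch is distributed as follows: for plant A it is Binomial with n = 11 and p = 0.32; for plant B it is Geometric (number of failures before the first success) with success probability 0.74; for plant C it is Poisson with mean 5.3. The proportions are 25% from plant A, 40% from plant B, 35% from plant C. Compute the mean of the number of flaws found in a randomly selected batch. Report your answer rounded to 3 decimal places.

Component means — A: 3.52; B: 0.351351; C: 5.3.
E[X] = 0.25·3.52 + 0.4·0.351351 + 0.35·5.3 = 2.87554.

2.876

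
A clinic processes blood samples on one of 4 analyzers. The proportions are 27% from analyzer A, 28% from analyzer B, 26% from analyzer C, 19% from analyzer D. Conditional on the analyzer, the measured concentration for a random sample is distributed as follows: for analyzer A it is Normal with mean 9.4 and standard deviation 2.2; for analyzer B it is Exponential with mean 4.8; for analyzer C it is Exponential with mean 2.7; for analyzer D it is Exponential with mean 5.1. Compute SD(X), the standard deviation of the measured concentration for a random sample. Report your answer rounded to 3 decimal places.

Per component, A: μ=9.4, E[X²]=93.2; B: μ=4.8, E[X²]=46.08; C: μ=2.7, E[X²]=14.58; D: μ=5.1, E[X²]=52.02.
E[X] = 0.27·9.4 + 0.28·4.8 + 0.26·2.7 + 0.19·5.1 = 5.553.
E[X²] = 0.27·93.2 + 0.28·46.08 + 0.26·14.58 + 0.19·52.02 = 51.741.
Var(X) = E[X²] − (E[X])² = 51.741 − 30.8358 = 20.9052.
SD(X) = √20.9052 = 4.57222.

4.572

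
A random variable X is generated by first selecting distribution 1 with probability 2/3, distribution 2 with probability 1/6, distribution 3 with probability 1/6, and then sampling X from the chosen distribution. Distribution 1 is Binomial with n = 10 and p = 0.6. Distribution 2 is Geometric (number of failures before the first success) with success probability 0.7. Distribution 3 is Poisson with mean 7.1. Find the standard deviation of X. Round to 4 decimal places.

2.7758

Per component, 1: μ=6, E[X²]=38.4; 2: μ=0.428571, E[X²]=0.795918; 3: μ=7.1, E[X²]=57.51.
E[X] = 0.666667·6 + 0.166667·0.428571 + 0.166667·7.1 = 5.25476.
E[X²] = 0.666667·38.4 + 0.166667·0.795918 + 0.166667·57.51 = 35.3177.
Var(X) = E[X²] − (E[X])² = 35.3177 − 27.6125 = 7.70513.
SD(X) = √7.70513 = 2.77581.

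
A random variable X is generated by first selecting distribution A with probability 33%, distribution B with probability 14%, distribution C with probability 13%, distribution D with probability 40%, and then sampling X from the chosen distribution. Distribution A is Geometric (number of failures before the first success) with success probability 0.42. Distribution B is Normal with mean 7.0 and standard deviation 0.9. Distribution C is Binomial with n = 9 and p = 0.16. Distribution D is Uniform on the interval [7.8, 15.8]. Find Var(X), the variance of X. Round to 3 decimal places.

Per component, A: μ=1.38095, E[X²]=5.19501; B: μ=7, E[X²]=49.81; C: μ=1.44, E[X²]=3.2832; D: μ=11.8, E[X²]=144.573.
E[X] = 0.33·1.38095 + 0.14·7 + 0.13·1.44 + 0.4·11.8 = 6.34291.
E[X²] = 0.33·5.19501 + 0.14·49.81 + 0.13·3.2832 + 0.4·144.573 = 66.9439.
Var(X) = E[X²] − (E[X])² = 66.9439 − 40.2326 = 26.7113.

26.711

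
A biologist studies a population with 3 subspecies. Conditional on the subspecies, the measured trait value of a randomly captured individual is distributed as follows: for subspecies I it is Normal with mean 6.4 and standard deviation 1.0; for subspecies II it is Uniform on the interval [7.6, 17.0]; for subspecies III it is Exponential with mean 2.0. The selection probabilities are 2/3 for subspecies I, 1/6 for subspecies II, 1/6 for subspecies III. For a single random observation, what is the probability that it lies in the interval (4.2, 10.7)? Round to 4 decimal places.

Conditional on each subspecies, P(4.2 < X < 10.7): I: 0.986088; II: 0.329787; III: 0.117708.
By total probability, P(4.2 < X < 10.7) = 0.666667·0.986088 + 0.166667·0.329787 + 0.166667·0.117708 = 0.731975.

0.7320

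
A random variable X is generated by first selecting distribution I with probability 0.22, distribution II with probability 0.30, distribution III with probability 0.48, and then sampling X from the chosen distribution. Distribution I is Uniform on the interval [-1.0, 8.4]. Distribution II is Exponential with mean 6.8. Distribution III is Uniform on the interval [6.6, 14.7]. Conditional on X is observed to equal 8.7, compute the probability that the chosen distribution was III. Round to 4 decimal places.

Likelihoods f(8.7 | ·): I: 0; II: 0.0409119; III: 0.123457.
Posterior ∝ prior × likelihood. Numerator for III: 0.48·0.123457 = 0.0592593.
Normalizing constant: 0.22·0 + 0.3·0.0409119 + 0.48·0.123457 = 0.0715328.
P(III | observation) = 0.0592593 / 0.0715328 = 0.82842.

0.8284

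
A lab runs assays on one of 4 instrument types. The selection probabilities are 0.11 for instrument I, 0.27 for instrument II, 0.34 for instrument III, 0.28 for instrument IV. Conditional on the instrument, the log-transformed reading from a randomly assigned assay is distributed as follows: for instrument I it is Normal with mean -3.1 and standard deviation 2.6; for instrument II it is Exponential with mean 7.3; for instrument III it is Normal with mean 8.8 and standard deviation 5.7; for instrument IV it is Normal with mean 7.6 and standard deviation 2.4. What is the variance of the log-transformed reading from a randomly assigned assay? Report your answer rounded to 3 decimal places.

Per component, I: μ=-3.1, E[X²]=16.37; II: μ=7.3, E[X²]=106.58; III: μ=8.8, E[X²]=109.93; IV: μ=7.6, E[X²]=63.52.
E[X] = 0.11·-3.1 + 0.27·7.3 + 0.34·8.8 + 0.28·7.6 = 6.75.
E[X²] = 0.11·16.37 + 0.27·106.58 + 0.34·109.93 + 0.28·63.52 = 85.7391.
Var(X) = E[X²] − (E[X])² = 85.7391 − 45.5625 = 40.1766.

40.177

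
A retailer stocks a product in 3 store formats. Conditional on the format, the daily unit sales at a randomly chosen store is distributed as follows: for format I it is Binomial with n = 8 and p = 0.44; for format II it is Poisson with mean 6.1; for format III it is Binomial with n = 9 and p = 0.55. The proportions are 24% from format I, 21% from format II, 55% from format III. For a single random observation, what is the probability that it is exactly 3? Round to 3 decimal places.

Conditional on each format, P(X = 3): I: 0.262716; II: 0.0848481; III: 0.116049.
By total probability, P(X = 3) = 0.24·0.262716 + 0.21·0.0848481 + 0.55·0.116049 = 0.144697.

0.145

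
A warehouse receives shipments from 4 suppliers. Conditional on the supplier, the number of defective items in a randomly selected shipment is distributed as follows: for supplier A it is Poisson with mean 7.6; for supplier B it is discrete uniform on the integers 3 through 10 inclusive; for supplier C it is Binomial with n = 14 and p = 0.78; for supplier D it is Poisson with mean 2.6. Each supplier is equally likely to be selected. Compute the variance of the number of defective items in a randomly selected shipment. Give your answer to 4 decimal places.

13.2882

Per component, A: μ=7.6, E[X²]=65.36; B: μ=6.5, E[X²]=47.5; C: μ=10.92, E[X²]=121.649; D: μ=2.6, E[X²]=9.36.
E[X] = 0.25·7.6 + 0.25·6.5 + 0.25·10.92 + 0.25·2.6 = 6.905.
E[X²] = 0.25·65.36 + 0.25·47.5 + 0.25·121.649 + 0.25·9.36 = 60.9672.
Var(X) = E[X²] − (E[X])² = 60.9672 − 47.679 = 13.2882.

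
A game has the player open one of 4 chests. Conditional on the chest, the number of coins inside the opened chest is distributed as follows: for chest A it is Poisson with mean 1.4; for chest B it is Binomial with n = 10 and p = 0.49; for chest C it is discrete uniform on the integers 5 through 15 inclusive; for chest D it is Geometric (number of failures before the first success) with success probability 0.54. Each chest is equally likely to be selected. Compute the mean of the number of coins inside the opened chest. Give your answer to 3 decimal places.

Component means — A: 1.4; B: 4.9; C: 10; D: 0.851852.
E[X] = 0.25·1.4 + 0.25·4.9 + 0.25·10 + 0.25·0.851852 = 4.28796.

4.288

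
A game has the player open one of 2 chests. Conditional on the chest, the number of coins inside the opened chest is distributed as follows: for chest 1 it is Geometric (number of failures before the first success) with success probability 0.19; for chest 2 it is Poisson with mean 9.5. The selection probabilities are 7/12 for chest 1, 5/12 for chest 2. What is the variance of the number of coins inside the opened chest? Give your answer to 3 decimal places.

Per component, 1: μ=4.26316, E[X²]=40.6122; 2: μ=9.5, E[X²]=99.75.
E[X] = 0.583333·4.26316 + 0.416667·9.5 = 6.44518.
E[X²] = 0.583333·40.6122 + 0.416667·99.75 = 65.2529.
Var(X) = E[X²] − (E[X])² = 65.2529 − 41.5403 = 23.7127.

23.713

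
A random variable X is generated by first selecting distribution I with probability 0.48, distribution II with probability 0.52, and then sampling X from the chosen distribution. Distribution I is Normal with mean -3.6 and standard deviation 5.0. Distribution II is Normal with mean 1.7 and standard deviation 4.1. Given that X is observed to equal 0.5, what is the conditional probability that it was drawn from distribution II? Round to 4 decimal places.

Likelihoods f(0.5 | ·): I: 0.0570073; II: 0.0932233.
Posterior ∝ prior × likelihood. Numerator for II: 0.52·0.0932233 = 0.0484761.
Normalizing constant: 0.48·0.0570073 + 0.52·0.0932233 = 0.0758396.
P(II | observation) = 0.0484761 / 0.0758396 = 0.639193.

0.6392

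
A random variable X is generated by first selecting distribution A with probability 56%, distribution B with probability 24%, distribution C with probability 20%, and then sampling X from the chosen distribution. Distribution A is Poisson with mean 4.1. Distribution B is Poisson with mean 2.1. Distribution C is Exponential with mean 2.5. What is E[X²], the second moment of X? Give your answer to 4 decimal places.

For each component E[X²] = Var + (mean)², giving A: 20.91; B: 6.51; C: 12.5.
Overall E[X²] = 0.56·20.91 + 0.24·6.51 + 0.2·12.5 = 15.772.

15.7720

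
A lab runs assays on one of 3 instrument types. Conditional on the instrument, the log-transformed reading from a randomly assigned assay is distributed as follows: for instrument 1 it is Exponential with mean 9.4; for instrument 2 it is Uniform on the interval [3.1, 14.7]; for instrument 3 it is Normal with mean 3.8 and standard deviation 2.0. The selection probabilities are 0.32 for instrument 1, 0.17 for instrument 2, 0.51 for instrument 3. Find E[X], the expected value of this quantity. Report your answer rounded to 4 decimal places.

6.4590

Component means — 1: 9.4; 2: 8.9; 3: 3.8.
E[X] = 0.32·9.4 + 0.17·8.9 + 0.51·3.8 = 6.459.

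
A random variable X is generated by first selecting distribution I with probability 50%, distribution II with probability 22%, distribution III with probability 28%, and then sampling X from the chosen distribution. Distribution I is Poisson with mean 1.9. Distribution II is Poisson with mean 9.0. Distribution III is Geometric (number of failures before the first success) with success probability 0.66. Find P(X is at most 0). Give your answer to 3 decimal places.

0.260

Conditional on each component, P(X ≤ 0): I: 0.149569; II: 0.00012341; III: 0.66.
By total probability, P(X ≤ 0) = 0.5·0.149569 + 0.22·0.00012341 + 0.28·0.66 = 0.259611.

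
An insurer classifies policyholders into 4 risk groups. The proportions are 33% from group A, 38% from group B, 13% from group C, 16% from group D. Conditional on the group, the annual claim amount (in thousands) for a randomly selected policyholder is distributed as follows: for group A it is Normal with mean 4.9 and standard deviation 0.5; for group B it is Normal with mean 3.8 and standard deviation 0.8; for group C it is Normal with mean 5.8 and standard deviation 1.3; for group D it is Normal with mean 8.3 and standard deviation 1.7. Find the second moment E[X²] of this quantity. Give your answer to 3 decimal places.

29.814

For each component E[X²] = Var + (mean)², giving A: 24.26; B: 15.08; C: 35.33; D: 71.78.
Overall E[X²] = 0.33·24.26 + 0.38·15.08 + 0.13·35.33 + 0.16·71.78 = 29.8139.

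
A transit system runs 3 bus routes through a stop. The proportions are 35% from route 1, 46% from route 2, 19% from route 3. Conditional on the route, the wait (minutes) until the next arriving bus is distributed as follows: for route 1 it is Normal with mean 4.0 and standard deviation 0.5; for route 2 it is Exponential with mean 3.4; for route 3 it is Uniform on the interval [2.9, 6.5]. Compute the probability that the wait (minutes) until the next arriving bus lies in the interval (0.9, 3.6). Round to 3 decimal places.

0.305

Conditional on each route, P(0.9 < X < 3.6): 1: 0.211855; 2: 0.420568; 3: 0.194444.
By total probability, P(0.9 < X < 3.6) = 0.35·0.211855 + 0.46·0.420568 + 0.19·0.194444 = 0.304555.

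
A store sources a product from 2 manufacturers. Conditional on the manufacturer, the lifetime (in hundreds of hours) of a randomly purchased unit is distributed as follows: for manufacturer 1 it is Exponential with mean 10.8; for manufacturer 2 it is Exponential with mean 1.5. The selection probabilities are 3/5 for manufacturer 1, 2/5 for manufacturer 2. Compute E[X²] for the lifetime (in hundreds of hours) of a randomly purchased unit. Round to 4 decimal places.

141.7680

For each component E[X²] = Var + (mean)², giving 1: 233.28; 2: 4.5.
Overall E[X²] = 0.6·233.28 + 0.4·4.5 = 141.768.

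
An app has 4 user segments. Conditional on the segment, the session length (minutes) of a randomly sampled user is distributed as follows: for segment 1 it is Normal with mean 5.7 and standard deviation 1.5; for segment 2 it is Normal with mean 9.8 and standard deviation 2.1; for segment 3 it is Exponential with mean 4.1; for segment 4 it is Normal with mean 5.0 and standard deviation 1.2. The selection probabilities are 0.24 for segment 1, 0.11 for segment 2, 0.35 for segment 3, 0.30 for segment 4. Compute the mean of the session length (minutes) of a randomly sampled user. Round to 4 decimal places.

Component means — 1: 5.7; 2: 9.8; 3: 4.1; 4: 5.
E[X] = 0.24·5.7 + 0.11·9.8 + 0.35·4.1 + 0.3·5 = 5.381.

5.3810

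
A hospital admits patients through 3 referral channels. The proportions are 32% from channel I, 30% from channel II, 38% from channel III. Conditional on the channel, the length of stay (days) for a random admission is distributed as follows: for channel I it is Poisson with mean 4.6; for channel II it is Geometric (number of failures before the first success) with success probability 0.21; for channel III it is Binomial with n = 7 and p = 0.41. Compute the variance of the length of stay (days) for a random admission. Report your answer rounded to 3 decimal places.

8.012

Per component, I: μ=4.6, E[X²]=25.76; II: μ=3.7619, E[X²]=32.0658; III: μ=2.87, E[X²]=9.9302.
E[X] = 0.32·4.6 + 0.3·3.7619 + 0.38·2.87 = 3.69117.
E[X²] = 0.32·25.76 + 0.3·32.0658 + 0.38·9.9302 = 21.6364.
Var(X) = E[X²] − (E[X])² = 21.6364 − 13.6247 = 8.01166.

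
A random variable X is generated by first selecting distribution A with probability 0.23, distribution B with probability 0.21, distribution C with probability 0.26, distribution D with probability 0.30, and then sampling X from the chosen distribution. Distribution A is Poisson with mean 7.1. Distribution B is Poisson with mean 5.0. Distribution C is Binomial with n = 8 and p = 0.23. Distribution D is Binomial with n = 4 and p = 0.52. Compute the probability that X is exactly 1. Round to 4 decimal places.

Conditional on each component, P(X = 1): A: 0.00585824; B: 0.0336897; C: 0.295293; D: 0.230031.
By total probability, P(X = 1) = 0.23·0.00585824 + 0.21·0.0336897 + 0.26·0.295293 + 0.3·0.230031 = 0.154208.

0.1542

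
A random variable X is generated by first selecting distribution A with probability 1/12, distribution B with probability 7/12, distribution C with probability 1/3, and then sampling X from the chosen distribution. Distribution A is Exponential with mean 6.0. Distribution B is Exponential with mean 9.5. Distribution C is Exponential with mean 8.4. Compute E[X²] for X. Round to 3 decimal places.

158.332

For each component E[X²] = Var + (mean)², giving A: 72; B: 180.5; C: 141.12.
Overall E[X²] = 0.0833333·72 + 0.583333·180.5 + 0.333333·141.12 = 158.332.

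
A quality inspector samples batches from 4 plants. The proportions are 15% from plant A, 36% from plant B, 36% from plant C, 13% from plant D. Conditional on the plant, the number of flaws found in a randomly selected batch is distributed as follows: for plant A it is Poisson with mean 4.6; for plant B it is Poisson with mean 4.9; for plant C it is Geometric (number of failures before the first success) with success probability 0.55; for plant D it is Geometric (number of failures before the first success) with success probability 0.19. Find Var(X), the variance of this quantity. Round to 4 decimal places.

9.4195

Per component, A: μ=4.6, E[X²]=25.76; B: μ=4.9, E[X²]=28.91; C: μ=0.818182, E[X²]=2.15702; D: μ=4.26316, E[X²]=40.6122.
E[X] = 0.15·4.6 + 0.36·4.9 + 0.36·0.818182 + 0.13·4.26316 = 3.30276.
E[X²] = 0.15·25.76 + 0.36·28.91 + 0.36·2.15702 + 0.13·40.6122 = 20.3277.
Var(X) = E[X²] − (E[X])² = 20.3277 − 10.9082 = 9.41952.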